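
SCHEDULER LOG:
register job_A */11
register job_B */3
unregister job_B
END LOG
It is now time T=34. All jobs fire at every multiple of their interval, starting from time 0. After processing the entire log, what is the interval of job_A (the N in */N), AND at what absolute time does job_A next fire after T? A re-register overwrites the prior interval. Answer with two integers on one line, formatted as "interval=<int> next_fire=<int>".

Answer: interval=11 next_fire=44

Derivation:
Op 1: register job_A */11 -> active={job_A:*/11}
Op 2: register job_B */3 -> active={job_A:*/11, job_B:*/3}
Op 3: unregister job_B -> active={job_A:*/11}
Final interval of job_A = 11
Next fire of job_A after T=34: (34//11+1)*11 = 44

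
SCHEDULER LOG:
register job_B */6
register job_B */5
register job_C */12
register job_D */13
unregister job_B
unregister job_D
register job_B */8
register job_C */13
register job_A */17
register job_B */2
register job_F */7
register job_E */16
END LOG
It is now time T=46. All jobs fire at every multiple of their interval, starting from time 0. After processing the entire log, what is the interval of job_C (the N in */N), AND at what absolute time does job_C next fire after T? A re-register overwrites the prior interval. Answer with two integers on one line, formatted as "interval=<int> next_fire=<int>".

Answer: interval=13 next_fire=52

Derivation:
Op 1: register job_B */6 -> active={job_B:*/6}
Op 2: register job_B */5 -> active={job_B:*/5}
Op 3: register job_C */12 -> active={job_B:*/5, job_C:*/12}
Op 4: register job_D */13 -> active={job_B:*/5, job_C:*/12, job_D:*/13}
Op 5: unregister job_B -> active={job_C:*/12, job_D:*/13}
Op 6: unregister job_D -> active={job_C:*/12}
Op 7: register job_B */8 -> active={job_B:*/8, job_C:*/12}
Op 8: register job_C */13 -> active={job_B:*/8, job_C:*/13}
Op 9: register job_A */17 -> active={job_A:*/17, job_B:*/8, job_C:*/13}
Op 10: register job_B */2 -> active={job_A:*/17, job_B:*/2, job_C:*/13}
Op 11: register job_F */7 -> active={job_A:*/17, job_B:*/2, job_C:*/13, job_F:*/7}
Op 12: register job_E */16 -> active={job_A:*/17, job_B:*/2, job_C:*/13, job_E:*/16, job_F:*/7}
Final interval of job_C = 13
Next fire of job_C after T=46: (46//13+1)*13 = 52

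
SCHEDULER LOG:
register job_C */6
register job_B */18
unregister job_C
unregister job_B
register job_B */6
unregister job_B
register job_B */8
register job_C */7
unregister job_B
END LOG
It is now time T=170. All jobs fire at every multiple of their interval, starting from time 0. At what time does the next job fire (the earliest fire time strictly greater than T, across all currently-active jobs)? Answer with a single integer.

Op 1: register job_C */6 -> active={job_C:*/6}
Op 2: register job_B */18 -> active={job_B:*/18, job_C:*/6}
Op 3: unregister job_C -> active={job_B:*/18}
Op 4: unregister job_B -> active={}
Op 5: register job_B */6 -> active={job_B:*/6}
Op 6: unregister job_B -> active={}
Op 7: register job_B */8 -> active={job_B:*/8}
Op 8: register job_C */7 -> active={job_B:*/8, job_C:*/7}
Op 9: unregister job_B -> active={job_C:*/7}
  job_C: interval 7, next fire after T=170 is 175
Earliest fire time = 175 (job job_C)

Answer: 175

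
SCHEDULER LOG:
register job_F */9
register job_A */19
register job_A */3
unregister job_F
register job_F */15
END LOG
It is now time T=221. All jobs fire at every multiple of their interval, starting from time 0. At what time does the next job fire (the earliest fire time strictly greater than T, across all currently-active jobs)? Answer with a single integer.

Op 1: register job_F */9 -> active={job_F:*/9}
Op 2: register job_A */19 -> active={job_A:*/19, job_F:*/9}
Op 3: register job_A */3 -> active={job_A:*/3, job_F:*/9}
Op 4: unregister job_F -> active={job_A:*/3}
Op 5: register job_F */15 -> active={job_A:*/3, job_F:*/15}
  job_A: interval 3, next fire after T=221 is 222
  job_F: interval 15, next fire after T=221 is 225
Earliest fire time = 222 (job job_A)

Answer: 222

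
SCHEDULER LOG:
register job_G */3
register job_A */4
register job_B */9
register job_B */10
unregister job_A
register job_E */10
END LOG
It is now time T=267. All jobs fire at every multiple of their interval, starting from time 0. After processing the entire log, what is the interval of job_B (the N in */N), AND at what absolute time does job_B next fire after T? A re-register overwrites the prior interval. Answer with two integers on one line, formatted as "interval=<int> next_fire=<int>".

Answer: interval=10 next_fire=270

Derivation:
Op 1: register job_G */3 -> active={job_G:*/3}
Op 2: register job_A */4 -> active={job_A:*/4, job_G:*/3}
Op 3: register job_B */9 -> active={job_A:*/4, job_B:*/9, job_G:*/3}
Op 4: register job_B */10 -> active={job_A:*/4, job_B:*/10, job_G:*/3}
Op 5: unregister job_A -> active={job_B:*/10, job_G:*/3}
Op 6: register job_E */10 -> active={job_B:*/10, job_E:*/10, job_G:*/3}
Final interval of job_B = 10
Next fire of job_B after T=267: (267//10+1)*10 = 270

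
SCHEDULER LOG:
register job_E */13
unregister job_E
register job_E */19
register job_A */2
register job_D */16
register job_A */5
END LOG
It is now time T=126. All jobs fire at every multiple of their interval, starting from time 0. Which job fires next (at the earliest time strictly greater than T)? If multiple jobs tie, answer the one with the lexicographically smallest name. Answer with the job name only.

Op 1: register job_E */13 -> active={job_E:*/13}
Op 2: unregister job_E -> active={}
Op 3: register job_E */19 -> active={job_E:*/19}
Op 4: register job_A */2 -> active={job_A:*/2, job_E:*/19}
Op 5: register job_D */16 -> active={job_A:*/2, job_D:*/16, job_E:*/19}
Op 6: register job_A */5 -> active={job_A:*/5, job_D:*/16, job_E:*/19}
  job_A: interval 5, next fire after T=126 is 130
  job_D: interval 16, next fire after T=126 is 128
  job_E: interval 19, next fire after T=126 is 133
Earliest = 128, winner (lex tiebreak) = job_D

Answer: job_D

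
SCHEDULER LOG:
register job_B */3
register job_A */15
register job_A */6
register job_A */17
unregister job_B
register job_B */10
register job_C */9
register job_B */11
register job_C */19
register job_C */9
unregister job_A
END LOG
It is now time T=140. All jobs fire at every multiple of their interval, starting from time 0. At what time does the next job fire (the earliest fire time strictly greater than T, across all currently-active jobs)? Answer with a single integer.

Op 1: register job_B */3 -> active={job_B:*/3}
Op 2: register job_A */15 -> active={job_A:*/15, job_B:*/3}
Op 3: register job_A */6 -> active={job_A:*/6, job_B:*/3}
Op 4: register job_A */17 -> active={job_A:*/17, job_B:*/3}
Op 5: unregister job_B -> active={job_A:*/17}
Op 6: register job_B */10 -> active={job_A:*/17, job_B:*/10}
Op 7: register job_C */9 -> active={job_A:*/17, job_B:*/10, job_C:*/9}
Op 8: register job_B */11 -> active={job_A:*/17, job_B:*/11, job_C:*/9}
Op 9: register job_C */19 -> active={job_A:*/17, job_B:*/11, job_C:*/19}
Op 10: register job_C */9 -> active={job_A:*/17, job_B:*/11, job_C:*/9}
Op 11: unregister job_A -> active={job_B:*/11, job_C:*/9}
  job_B: interval 11, next fire after T=140 is 143
  job_C: interval 9, next fire after T=140 is 144
Earliest fire time = 143 (job job_B)

Answer: 143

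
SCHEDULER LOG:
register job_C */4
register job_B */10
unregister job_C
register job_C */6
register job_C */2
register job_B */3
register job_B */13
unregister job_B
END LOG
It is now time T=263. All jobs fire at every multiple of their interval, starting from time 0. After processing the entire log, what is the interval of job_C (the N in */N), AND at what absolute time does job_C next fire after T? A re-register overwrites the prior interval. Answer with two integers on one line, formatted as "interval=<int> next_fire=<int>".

Answer: interval=2 next_fire=264

Derivation:
Op 1: register job_C */4 -> active={job_C:*/4}
Op 2: register job_B */10 -> active={job_B:*/10, job_C:*/4}
Op 3: unregister job_C -> active={job_B:*/10}
Op 4: register job_C */6 -> active={job_B:*/10, job_C:*/6}
Op 5: register job_C */2 -> active={job_B:*/10, job_C:*/2}
Op 6: register job_B */3 -> active={job_B:*/3, job_C:*/2}
Op 7: register job_B */13 -> active={job_B:*/13, job_C:*/2}
Op 8: unregister job_B -> active={job_C:*/2}
Final interval of job_C = 2
Next fire of job_C after T=263: (263//2+1)*2 = 264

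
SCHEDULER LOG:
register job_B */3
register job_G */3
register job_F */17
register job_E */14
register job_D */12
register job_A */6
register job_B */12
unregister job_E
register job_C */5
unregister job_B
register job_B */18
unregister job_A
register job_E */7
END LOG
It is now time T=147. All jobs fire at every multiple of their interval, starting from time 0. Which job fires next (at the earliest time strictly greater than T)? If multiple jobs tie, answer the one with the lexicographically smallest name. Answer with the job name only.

Op 1: register job_B */3 -> active={job_B:*/3}
Op 2: register job_G */3 -> active={job_B:*/3, job_G:*/3}
Op 3: register job_F */17 -> active={job_B:*/3, job_F:*/17, job_G:*/3}
Op 4: register job_E */14 -> active={job_B:*/3, job_E:*/14, job_F:*/17, job_G:*/3}
Op 5: register job_D */12 -> active={job_B:*/3, job_D:*/12, job_E:*/14, job_F:*/17, job_G:*/3}
Op 6: register job_A */6 -> active={job_A:*/6, job_B:*/3, job_D:*/12, job_E:*/14, job_F:*/17, job_G:*/3}
Op 7: register job_B */12 -> active={job_A:*/6, job_B:*/12, job_D:*/12, job_E:*/14, job_F:*/17, job_G:*/3}
Op 8: unregister job_E -> active={job_A:*/6, job_B:*/12, job_D:*/12, job_F:*/17, job_G:*/3}
Op 9: register job_C */5 -> active={job_A:*/6, job_B:*/12, job_C:*/5, job_D:*/12, job_F:*/17, job_G:*/3}
Op 10: unregister job_B -> active={job_A:*/6, job_C:*/5, job_D:*/12, job_F:*/17, job_G:*/3}
Op 11: register job_B */18 -> active={job_A:*/6, job_B:*/18, job_C:*/5, job_D:*/12, job_F:*/17, job_G:*/3}
Op 12: unregister job_A -> active={job_B:*/18, job_C:*/5, job_D:*/12, job_F:*/17, job_G:*/3}
Op 13: register job_E */7 -> active={job_B:*/18, job_C:*/5, job_D:*/12, job_E:*/7, job_F:*/17, job_G:*/3}
  job_B: interval 18, next fire after T=147 is 162
  job_C: interval 5, next fire after T=147 is 150
  job_D: interval 12, next fire after T=147 is 156
  job_E: interval 7, next fire after T=147 is 154
  job_F: interval 17, next fire after T=147 is 153
  job_G: interval 3, next fire after T=147 is 150
Earliest = 150, winner (lex tiebreak) = job_C

Answer: job_C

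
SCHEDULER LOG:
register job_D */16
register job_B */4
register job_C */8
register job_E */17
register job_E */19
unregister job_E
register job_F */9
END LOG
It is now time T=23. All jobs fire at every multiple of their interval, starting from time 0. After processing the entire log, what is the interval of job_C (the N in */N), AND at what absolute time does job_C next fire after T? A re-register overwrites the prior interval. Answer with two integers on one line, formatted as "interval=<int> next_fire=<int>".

Answer: interval=8 next_fire=24

Derivation:
Op 1: register job_D */16 -> active={job_D:*/16}
Op 2: register job_B */4 -> active={job_B:*/4, job_D:*/16}
Op 3: register job_C */8 -> active={job_B:*/4, job_C:*/8, job_D:*/16}
Op 4: register job_E */17 -> active={job_B:*/4, job_C:*/8, job_D:*/16, job_E:*/17}
Op 5: register job_E */19 -> active={job_B:*/4, job_C:*/8, job_D:*/16, job_E:*/19}
Op 6: unregister job_E -> active={job_B:*/4, job_C:*/8, job_D:*/16}
Op 7: register job_F */9 -> active={job_B:*/4, job_C:*/8, job_D:*/16, job_F:*/9}
Final interval of job_C = 8
Next fire of job_C after T=23: (23//8+1)*8 = 24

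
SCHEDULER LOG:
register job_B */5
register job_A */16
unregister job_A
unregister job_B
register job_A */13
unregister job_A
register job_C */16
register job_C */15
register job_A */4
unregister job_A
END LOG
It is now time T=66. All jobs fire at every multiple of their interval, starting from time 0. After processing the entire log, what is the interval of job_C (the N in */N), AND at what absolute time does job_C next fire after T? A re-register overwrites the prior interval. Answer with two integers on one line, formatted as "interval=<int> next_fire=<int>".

Op 1: register job_B */5 -> active={job_B:*/5}
Op 2: register job_A */16 -> active={job_A:*/16, job_B:*/5}
Op 3: unregister job_A -> active={job_B:*/5}
Op 4: unregister job_B -> active={}
Op 5: register job_A */13 -> active={job_A:*/13}
Op 6: unregister job_A -> active={}
Op 7: register job_C */16 -> active={job_C:*/16}
Op 8: register job_C */15 -> active={job_C:*/15}
Op 9: register job_A */4 -> active={job_A:*/4, job_C:*/15}
Op 10: unregister job_A -> active={job_C:*/15}
Final interval of job_C = 15
Next fire of job_C after T=66: (66//15+1)*15 = 75

Answer: interval=15 next_fire=75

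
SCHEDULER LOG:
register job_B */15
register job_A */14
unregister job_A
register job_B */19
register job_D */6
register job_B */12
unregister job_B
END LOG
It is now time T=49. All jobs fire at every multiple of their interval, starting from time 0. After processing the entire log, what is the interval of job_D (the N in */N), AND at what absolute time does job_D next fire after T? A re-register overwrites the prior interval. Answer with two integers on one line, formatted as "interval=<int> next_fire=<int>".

Answer: interval=6 next_fire=54

Derivation:
Op 1: register job_B */15 -> active={job_B:*/15}
Op 2: register job_A */14 -> active={job_A:*/14, job_B:*/15}
Op 3: unregister job_A -> active={job_B:*/15}
Op 4: register job_B */19 -> active={job_B:*/19}
Op 5: register job_D */6 -> active={job_B:*/19, job_D:*/6}
Op 6: register job_B */12 -> active={job_B:*/12, job_D:*/6}
Op 7: unregister job_B -> active={job_D:*/6}
Final interval of job_D = 6
Next fire of job_D after T=49: (49//6+1)*6 = 54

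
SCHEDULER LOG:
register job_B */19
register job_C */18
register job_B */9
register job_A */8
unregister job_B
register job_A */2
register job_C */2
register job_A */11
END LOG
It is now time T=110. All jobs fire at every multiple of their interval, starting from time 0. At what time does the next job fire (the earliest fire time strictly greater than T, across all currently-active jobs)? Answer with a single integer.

Op 1: register job_B */19 -> active={job_B:*/19}
Op 2: register job_C */18 -> active={job_B:*/19, job_C:*/18}
Op 3: register job_B */9 -> active={job_B:*/9, job_C:*/18}
Op 4: register job_A */8 -> active={job_A:*/8, job_B:*/9, job_C:*/18}
Op 5: unregister job_B -> active={job_A:*/8, job_C:*/18}
Op 6: register job_A */2 -> active={job_A:*/2, job_C:*/18}
Op 7: register job_C */2 -> active={job_A:*/2, job_C:*/2}
Op 8: register job_A */11 -> active={job_A:*/11, job_C:*/2}
  job_A: interval 11, next fire after T=110 is 121
  job_C: interval 2, next fire after T=110 is 112
Earliest fire time = 112 (job job_C)

Answer: 112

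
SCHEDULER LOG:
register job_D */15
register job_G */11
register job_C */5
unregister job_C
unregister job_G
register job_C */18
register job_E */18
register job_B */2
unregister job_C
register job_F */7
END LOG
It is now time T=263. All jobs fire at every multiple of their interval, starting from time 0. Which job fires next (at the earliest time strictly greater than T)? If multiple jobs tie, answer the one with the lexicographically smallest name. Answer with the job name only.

Op 1: register job_D */15 -> active={job_D:*/15}
Op 2: register job_G */11 -> active={job_D:*/15, job_G:*/11}
Op 3: register job_C */5 -> active={job_C:*/5, job_D:*/15, job_G:*/11}
Op 4: unregister job_C -> active={job_D:*/15, job_G:*/11}
Op 5: unregister job_G -> active={job_D:*/15}
Op 6: register job_C */18 -> active={job_C:*/18, job_D:*/15}
Op 7: register job_E */18 -> active={job_C:*/18, job_D:*/15, job_E:*/18}
Op 8: register job_B */2 -> active={job_B:*/2, job_C:*/18, job_D:*/15, job_E:*/18}
Op 9: unregister job_C -> active={job_B:*/2, job_D:*/15, job_E:*/18}
Op 10: register job_F */7 -> active={job_B:*/2, job_D:*/15, job_E:*/18, job_F:*/7}
  job_B: interval 2, next fire after T=263 is 264
  job_D: interval 15, next fire after T=263 is 270
  job_E: interval 18, next fire after T=263 is 270
  job_F: interval 7, next fire after T=263 is 266
Earliest = 264, winner (lex tiebreak) = job_B

Answer: job_B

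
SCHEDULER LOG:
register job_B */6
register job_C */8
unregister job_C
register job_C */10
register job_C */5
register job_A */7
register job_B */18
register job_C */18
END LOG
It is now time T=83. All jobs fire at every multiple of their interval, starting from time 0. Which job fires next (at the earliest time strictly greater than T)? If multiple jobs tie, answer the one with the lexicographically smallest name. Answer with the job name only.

Answer: job_A

Derivation:
Op 1: register job_B */6 -> active={job_B:*/6}
Op 2: register job_C */8 -> active={job_B:*/6, job_C:*/8}
Op 3: unregister job_C -> active={job_B:*/6}
Op 4: register job_C */10 -> active={job_B:*/6, job_C:*/10}
Op 5: register job_C */5 -> active={job_B:*/6, job_C:*/5}
Op 6: register job_A */7 -> active={job_A:*/7, job_B:*/6, job_C:*/5}
Op 7: register job_B */18 -> active={job_A:*/7, job_B:*/18, job_C:*/5}
Op 8: register job_C */18 -> active={job_A:*/7, job_B:*/18, job_C:*/18}
  job_A: interval 7, next fire after T=83 is 84
  job_B: interval 18, next fire after T=83 is 90
  job_C: interval 18, next fire after T=83 is 90
Earliest = 84, winner (lex tiebreak) = job_A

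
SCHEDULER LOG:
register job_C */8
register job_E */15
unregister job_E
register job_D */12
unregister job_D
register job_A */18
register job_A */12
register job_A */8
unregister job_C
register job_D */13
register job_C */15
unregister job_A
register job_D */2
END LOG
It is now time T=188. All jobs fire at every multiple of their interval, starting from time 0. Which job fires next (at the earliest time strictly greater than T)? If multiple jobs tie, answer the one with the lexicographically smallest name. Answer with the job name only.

Op 1: register job_C */8 -> active={job_C:*/8}
Op 2: register job_E */15 -> active={job_C:*/8, job_E:*/15}
Op 3: unregister job_E -> active={job_C:*/8}
Op 4: register job_D */12 -> active={job_C:*/8, job_D:*/12}
Op 5: unregister job_D -> active={job_C:*/8}
Op 6: register job_A */18 -> active={job_A:*/18, job_C:*/8}
Op 7: register job_A */12 -> active={job_A:*/12, job_C:*/8}
Op 8: register job_A */8 -> active={job_A:*/8, job_C:*/8}
Op 9: unregister job_C -> active={job_A:*/8}
Op 10: register job_D */13 -> active={job_A:*/8, job_D:*/13}
Op 11: register job_C */15 -> active={job_A:*/8, job_C:*/15, job_D:*/13}
Op 12: unregister job_A -> active={job_C:*/15, job_D:*/13}
Op 13: register job_D */2 -> active={job_C:*/15, job_D:*/2}
  job_C: interval 15, next fire after T=188 is 195
  job_D: interval 2, next fire after T=188 is 190
Earliest = 190, winner (lex tiebreak) = job_D

Answer: job_D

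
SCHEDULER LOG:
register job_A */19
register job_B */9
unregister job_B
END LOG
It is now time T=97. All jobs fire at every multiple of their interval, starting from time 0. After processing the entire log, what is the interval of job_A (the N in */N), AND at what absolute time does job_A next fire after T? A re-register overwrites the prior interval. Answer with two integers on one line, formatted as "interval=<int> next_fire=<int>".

Op 1: register job_A */19 -> active={job_A:*/19}
Op 2: register job_B */9 -> active={job_A:*/19, job_B:*/9}
Op 3: unregister job_B -> active={job_A:*/19}
Final interval of job_A = 19
Next fire of job_A after T=97: (97//19+1)*19 = 114

Answer: interval=19 next_fire=114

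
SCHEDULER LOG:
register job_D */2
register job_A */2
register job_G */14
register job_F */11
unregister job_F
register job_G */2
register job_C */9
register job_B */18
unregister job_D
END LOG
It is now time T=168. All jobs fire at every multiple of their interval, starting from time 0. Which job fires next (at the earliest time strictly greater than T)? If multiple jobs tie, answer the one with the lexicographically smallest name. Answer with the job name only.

Answer: job_A

Derivation:
Op 1: register job_D */2 -> active={job_D:*/2}
Op 2: register job_A */2 -> active={job_A:*/2, job_D:*/2}
Op 3: register job_G */14 -> active={job_A:*/2, job_D:*/2, job_G:*/14}
Op 4: register job_F */11 -> active={job_A:*/2, job_D:*/2, job_F:*/11, job_G:*/14}
Op 5: unregister job_F -> active={job_A:*/2, job_D:*/2, job_G:*/14}
Op 6: register job_G */2 -> active={job_A:*/2, job_D:*/2, job_G:*/2}
Op 7: register job_C */9 -> active={job_A:*/2, job_C:*/9, job_D:*/2, job_G:*/2}
Op 8: register job_B */18 -> active={job_A:*/2, job_B:*/18, job_C:*/9, job_D:*/2, job_G:*/2}
Op 9: unregister job_D -> active={job_A:*/2, job_B:*/18, job_C:*/9, job_G:*/2}
  job_A: interval 2, next fire after T=168 is 170
  job_B: interval 18, next fire after T=168 is 180
  job_C: interval 9, next fire after T=168 is 171
  job_G: interval 2, next fire after T=168 is 170
Earliest = 170, winner (lex tiebreak) = job_A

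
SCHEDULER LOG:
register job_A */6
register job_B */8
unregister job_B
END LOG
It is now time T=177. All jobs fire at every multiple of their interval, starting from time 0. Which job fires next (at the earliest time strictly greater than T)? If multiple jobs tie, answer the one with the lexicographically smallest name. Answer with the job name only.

Op 1: register job_A */6 -> active={job_A:*/6}
Op 2: register job_B */8 -> active={job_A:*/6, job_B:*/8}
Op 3: unregister job_B -> active={job_A:*/6}
  job_A: interval 6, next fire after T=177 is 180
Earliest = 180, winner (lex tiebreak) = job_A

Answer: job_A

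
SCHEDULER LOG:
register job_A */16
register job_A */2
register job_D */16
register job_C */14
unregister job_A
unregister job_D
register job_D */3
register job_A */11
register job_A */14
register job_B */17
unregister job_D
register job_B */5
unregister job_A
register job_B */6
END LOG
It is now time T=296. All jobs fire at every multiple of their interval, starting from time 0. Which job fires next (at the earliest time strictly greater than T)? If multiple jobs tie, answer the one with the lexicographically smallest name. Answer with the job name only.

Op 1: register job_A */16 -> active={job_A:*/16}
Op 2: register job_A */2 -> active={job_A:*/2}
Op 3: register job_D */16 -> active={job_A:*/2, job_D:*/16}
Op 4: register job_C */14 -> active={job_A:*/2, job_C:*/14, job_D:*/16}
Op 5: unregister job_A -> active={job_C:*/14, job_D:*/16}
Op 6: unregister job_D -> active={job_C:*/14}
Op 7: register job_D */3 -> active={job_C:*/14, job_D:*/3}
Op 8: register job_A */11 -> active={job_A:*/11, job_C:*/14, job_D:*/3}
Op 9: register job_A */14 -> active={job_A:*/14, job_C:*/14, job_D:*/3}
Op 10: register job_B */17 -> active={job_A:*/14, job_B:*/17, job_C:*/14, job_D:*/3}
Op 11: unregister job_D -> active={job_A:*/14, job_B:*/17, job_C:*/14}
Op 12: register job_B */5 -> active={job_A:*/14, job_B:*/5, job_C:*/14}
Op 13: unregister job_A -> active={job_B:*/5, job_C:*/14}
Op 14: register job_B */6 -> active={job_B:*/6, job_C:*/14}
  job_B: interval 6, next fire after T=296 is 300
  job_C: interval 14, next fire after T=296 is 308
Earliest = 300, winner (lex tiebreak) = job_B

Answer: job_B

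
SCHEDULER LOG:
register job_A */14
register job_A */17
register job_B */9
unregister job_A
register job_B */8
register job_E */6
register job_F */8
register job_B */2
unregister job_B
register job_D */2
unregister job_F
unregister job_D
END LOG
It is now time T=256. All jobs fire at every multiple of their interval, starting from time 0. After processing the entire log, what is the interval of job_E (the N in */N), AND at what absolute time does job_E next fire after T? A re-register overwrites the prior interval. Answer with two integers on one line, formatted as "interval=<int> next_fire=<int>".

Answer: interval=6 next_fire=258

Derivation:
Op 1: register job_A */14 -> active={job_A:*/14}
Op 2: register job_A */17 -> active={job_A:*/17}
Op 3: register job_B */9 -> active={job_A:*/17, job_B:*/9}
Op 4: unregister job_A -> active={job_B:*/9}
Op 5: register job_B */8 -> active={job_B:*/8}
Op 6: register job_E */6 -> active={job_B:*/8, job_E:*/6}
Op 7: register job_F */8 -> active={job_B:*/8, job_E:*/6, job_F:*/8}
Op 8: register job_B */2 -> active={job_B:*/2, job_E:*/6, job_F:*/8}
Op 9: unregister job_B -> active={job_E:*/6, job_F:*/8}
Op 10: register job_D */2 -> active={job_D:*/2, job_E:*/6, job_F:*/8}
Op 11: unregister job_F -> active={job_D:*/2, job_E:*/6}
Op 12: unregister job_D -> active={job_E:*/6}
Final interval of job_E = 6
Next fire of job_E after T=256: (256//6+1)*6 = 258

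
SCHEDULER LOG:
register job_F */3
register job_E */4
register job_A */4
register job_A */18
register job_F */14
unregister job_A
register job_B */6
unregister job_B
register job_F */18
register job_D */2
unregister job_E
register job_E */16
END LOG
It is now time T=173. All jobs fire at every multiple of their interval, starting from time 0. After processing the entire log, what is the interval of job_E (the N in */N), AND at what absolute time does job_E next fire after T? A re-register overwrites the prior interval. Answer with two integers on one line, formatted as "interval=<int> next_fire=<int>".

Answer: interval=16 next_fire=176

Derivation:
Op 1: register job_F */3 -> active={job_F:*/3}
Op 2: register job_E */4 -> active={job_E:*/4, job_F:*/3}
Op 3: register job_A */4 -> active={job_A:*/4, job_E:*/4, job_F:*/3}
Op 4: register job_A */18 -> active={job_A:*/18, job_E:*/4, job_F:*/3}
Op 5: register job_F */14 -> active={job_A:*/18, job_E:*/4, job_F:*/14}
Op 6: unregister job_A -> active={job_E:*/4, job_F:*/14}
Op 7: register job_B */6 -> active={job_B:*/6, job_E:*/4, job_F:*/14}
Op 8: unregister job_B -> active={job_E:*/4, job_F:*/14}
Op 9: register job_F */18 -> active={job_E:*/4, job_F:*/18}
Op 10: register job_D */2 -> active={job_D:*/2, job_E:*/4, job_F:*/18}
Op 11: unregister job_E -> active={job_D:*/2, job_F:*/18}
Op 12: register job_E */16 -> active={job_D:*/2, job_E:*/16, job_F:*/18}
Final interval of job_E = 16
Next fire of job_E after T=173: (173//16+1)*16 = 176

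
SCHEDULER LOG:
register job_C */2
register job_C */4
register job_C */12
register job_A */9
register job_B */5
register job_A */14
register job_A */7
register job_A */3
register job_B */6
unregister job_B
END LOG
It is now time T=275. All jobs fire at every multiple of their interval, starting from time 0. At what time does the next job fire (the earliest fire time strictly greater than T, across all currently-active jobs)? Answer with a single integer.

Op 1: register job_C */2 -> active={job_C:*/2}
Op 2: register job_C */4 -> active={job_C:*/4}
Op 3: register job_C */12 -> active={job_C:*/12}
Op 4: register job_A */9 -> active={job_A:*/9, job_C:*/12}
Op 5: register job_B */5 -> active={job_A:*/9, job_B:*/5, job_C:*/12}
Op 6: register job_A */14 -> active={job_A:*/14, job_B:*/5, job_C:*/12}
Op 7: register job_A */7 -> active={job_A:*/7, job_B:*/5, job_C:*/12}
Op 8: register job_A */3 -> active={job_A:*/3, job_B:*/5, job_C:*/12}
Op 9: register job_B */6 -> active={job_A:*/3, job_B:*/6, job_C:*/12}
Op 10: unregister job_B -> active={job_A:*/3, job_C:*/12}
  job_A: interval 3, next fire after T=275 is 276
  job_C: interval 12, next fire after T=275 is 276
Earliest fire time = 276 (job job_A)

Answer: 276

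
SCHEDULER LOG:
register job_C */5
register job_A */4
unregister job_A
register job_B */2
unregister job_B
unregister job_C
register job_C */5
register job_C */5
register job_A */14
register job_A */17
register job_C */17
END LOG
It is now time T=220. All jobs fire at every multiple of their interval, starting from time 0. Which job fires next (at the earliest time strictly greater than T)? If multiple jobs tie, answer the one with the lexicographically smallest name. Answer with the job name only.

Answer: job_A

Derivation:
Op 1: register job_C */5 -> active={job_C:*/5}
Op 2: register job_A */4 -> active={job_A:*/4, job_C:*/5}
Op 3: unregister job_A -> active={job_C:*/5}
Op 4: register job_B */2 -> active={job_B:*/2, job_C:*/5}
Op 5: unregister job_B -> active={job_C:*/5}
Op 6: unregister job_C -> active={}
Op 7: register job_C */5 -> active={job_C:*/5}
Op 8: register job_C */5 -> active={job_C:*/5}
Op 9: register job_A */14 -> active={job_A:*/14, job_C:*/5}
Op 10: register job_A */17 -> active={job_A:*/17, job_C:*/5}
Op 11: register job_C */17 -> active={job_A:*/17, job_C:*/17}
  job_A: interval 17, next fire after T=220 is 221
  job_C: interval 17, next fire after T=220 is 221
Earliest = 221, winner (lex tiebreak) = job_A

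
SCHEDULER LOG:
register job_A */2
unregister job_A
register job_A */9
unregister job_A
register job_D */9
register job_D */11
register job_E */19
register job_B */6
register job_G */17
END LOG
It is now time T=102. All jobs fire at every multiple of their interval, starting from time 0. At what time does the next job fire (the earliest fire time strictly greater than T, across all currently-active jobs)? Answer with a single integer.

Answer: 108

Derivation:
Op 1: register job_A */2 -> active={job_A:*/2}
Op 2: unregister job_A -> active={}
Op 3: register job_A */9 -> active={job_A:*/9}
Op 4: unregister job_A -> active={}
Op 5: register job_D */9 -> active={job_D:*/9}
Op 6: register job_D */11 -> active={job_D:*/11}
Op 7: register job_E */19 -> active={job_D:*/11, job_E:*/19}
Op 8: register job_B */6 -> active={job_B:*/6, job_D:*/11, job_E:*/19}
Op 9: register job_G */17 -> active={job_B:*/6, job_D:*/11, job_E:*/19, job_G:*/17}
  job_B: interval 6, next fire after T=102 is 108
  job_D: interval 11, next fire after T=102 is 110
  job_E: interval 19, next fire after T=102 is 114
  job_G: interval 17, next fire after T=102 is 119
Earliest fire time = 108 (job job_B)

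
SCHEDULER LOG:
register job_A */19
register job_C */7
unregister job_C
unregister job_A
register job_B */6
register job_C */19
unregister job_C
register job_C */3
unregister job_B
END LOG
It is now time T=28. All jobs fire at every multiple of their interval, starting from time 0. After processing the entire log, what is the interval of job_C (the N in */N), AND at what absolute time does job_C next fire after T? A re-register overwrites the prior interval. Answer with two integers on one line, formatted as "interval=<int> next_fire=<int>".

Op 1: register job_A */19 -> active={job_A:*/19}
Op 2: register job_C */7 -> active={job_A:*/19, job_C:*/7}
Op 3: unregister job_C -> active={job_A:*/19}
Op 4: unregister job_A -> active={}
Op 5: register job_B */6 -> active={job_B:*/6}
Op 6: register job_C */19 -> active={job_B:*/6, job_C:*/19}
Op 7: unregister job_C -> active={job_B:*/6}
Op 8: register job_C */3 -> active={job_B:*/6, job_C:*/3}
Op 9: unregister job_B -> active={job_C:*/3}
Final interval of job_C = 3
Next fire of job_C after T=28: (28//3+1)*3 = 30

Answer: interval=3 next_fire=30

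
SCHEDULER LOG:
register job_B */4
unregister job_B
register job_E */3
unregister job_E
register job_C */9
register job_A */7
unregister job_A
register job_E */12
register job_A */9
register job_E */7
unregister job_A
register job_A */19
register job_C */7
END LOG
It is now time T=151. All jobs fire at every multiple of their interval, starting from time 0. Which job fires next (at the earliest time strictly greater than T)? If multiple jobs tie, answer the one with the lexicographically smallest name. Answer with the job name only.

Answer: job_A

Derivation:
Op 1: register job_B */4 -> active={job_B:*/4}
Op 2: unregister job_B -> active={}
Op 3: register job_E */3 -> active={job_E:*/3}
Op 4: unregister job_E -> active={}
Op 5: register job_C */9 -> active={job_C:*/9}
Op 6: register job_A */7 -> active={job_A:*/7, job_C:*/9}
Op 7: unregister job_A -> active={job_C:*/9}
Op 8: register job_E */12 -> active={job_C:*/9, job_E:*/12}
Op 9: register job_A */9 -> active={job_A:*/9, job_C:*/9, job_E:*/12}
Op 10: register job_E */7 -> active={job_A:*/9, job_C:*/9, job_E:*/7}
Op 11: unregister job_A -> active={job_C:*/9, job_E:*/7}
Op 12: register job_A */19 -> active={job_A:*/19, job_C:*/9, job_E:*/7}
Op 13: register job_C */7 -> active={job_A:*/19, job_C:*/7, job_E:*/7}
  job_A: interval 19, next fire after T=151 is 152
  job_C: interval 7, next fire after T=151 is 154
  job_E: interval 7, next fire after T=151 is 154
Earliest = 152, winner (lex tiebreak) = job_A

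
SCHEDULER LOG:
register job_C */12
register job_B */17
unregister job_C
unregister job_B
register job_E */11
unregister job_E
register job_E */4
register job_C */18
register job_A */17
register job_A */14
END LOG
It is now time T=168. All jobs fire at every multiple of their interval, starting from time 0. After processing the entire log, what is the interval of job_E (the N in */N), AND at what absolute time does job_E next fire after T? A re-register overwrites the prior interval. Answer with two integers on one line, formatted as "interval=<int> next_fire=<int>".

Answer: interval=4 next_fire=172

Derivation:
Op 1: register job_C */12 -> active={job_C:*/12}
Op 2: register job_B */17 -> active={job_B:*/17, job_C:*/12}
Op 3: unregister job_C -> active={job_B:*/17}
Op 4: unregister job_B -> active={}
Op 5: register job_E */11 -> active={job_E:*/11}
Op 6: unregister job_E -> active={}
Op 7: register job_E */4 -> active={job_E:*/4}
Op 8: register job_C */18 -> active={job_C:*/18, job_E:*/4}
Op 9: register job_A */17 -> active={job_A:*/17, job_C:*/18, job_E:*/4}
Op 10: register job_A */14 -> active={job_A:*/14, job_C:*/18, job_E:*/4}
Final interval of job_E = 4
Next fire of job_E after T=168: (168//4+1)*4 = 172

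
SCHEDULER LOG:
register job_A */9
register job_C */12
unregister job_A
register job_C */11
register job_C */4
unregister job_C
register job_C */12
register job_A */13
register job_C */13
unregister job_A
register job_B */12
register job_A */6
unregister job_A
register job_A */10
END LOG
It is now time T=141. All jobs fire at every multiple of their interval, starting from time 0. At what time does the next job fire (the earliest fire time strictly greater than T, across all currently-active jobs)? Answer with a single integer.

Answer: 143

Derivation:
Op 1: register job_A */9 -> active={job_A:*/9}
Op 2: register job_C */12 -> active={job_A:*/9, job_C:*/12}
Op 3: unregister job_A -> active={job_C:*/12}
Op 4: register job_C */11 -> active={job_C:*/11}
Op 5: register job_C */4 -> active={job_C:*/4}
Op 6: unregister job_C -> active={}
Op 7: register job_C */12 -> active={job_C:*/12}
Op 8: register job_A */13 -> active={job_A:*/13, job_C:*/12}
Op 9: register job_C */13 -> active={job_A:*/13, job_C:*/13}
Op 10: unregister job_A -> active={job_C:*/13}
Op 11: register job_B */12 -> active={job_B:*/12, job_C:*/13}
Op 12: register job_A */6 -> active={job_A:*/6, job_B:*/12, job_C:*/13}
Op 13: unregister job_A -> active={job_B:*/12, job_C:*/13}
Op 14: register job_A */10 -> active={job_A:*/10, job_B:*/12, job_C:*/13}
  job_A: interval 10, next fire after T=141 is 150
  job_B: interval 12, next fire after T=141 is 144
  job_C: interval 13, next fire after T=141 is 143
Earliest fire time = 143 (job job_C)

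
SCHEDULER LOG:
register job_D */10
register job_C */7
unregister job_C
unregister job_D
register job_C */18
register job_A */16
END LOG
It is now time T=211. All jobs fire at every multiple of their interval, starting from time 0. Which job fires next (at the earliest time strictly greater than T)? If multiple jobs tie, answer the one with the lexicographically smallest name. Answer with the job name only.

Op 1: register job_D */10 -> active={job_D:*/10}
Op 2: register job_C */7 -> active={job_C:*/7, job_D:*/10}
Op 3: unregister job_C -> active={job_D:*/10}
Op 4: unregister job_D -> active={}
Op 5: register job_C */18 -> active={job_C:*/18}
Op 6: register job_A */16 -> active={job_A:*/16, job_C:*/18}
  job_A: interval 16, next fire after T=211 is 224
  job_C: interval 18, next fire after T=211 is 216
Earliest = 216, winner (lex tiebreak) = job_C

Answer: job_C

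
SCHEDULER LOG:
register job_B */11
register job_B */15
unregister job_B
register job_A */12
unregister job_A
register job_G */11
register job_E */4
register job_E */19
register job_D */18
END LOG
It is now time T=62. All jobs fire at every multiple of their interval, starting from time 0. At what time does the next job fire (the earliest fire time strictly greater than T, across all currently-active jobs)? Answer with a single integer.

Op 1: register job_B */11 -> active={job_B:*/11}
Op 2: register job_B */15 -> active={job_B:*/15}
Op 3: unregister job_B -> active={}
Op 4: register job_A */12 -> active={job_A:*/12}
Op 5: unregister job_A -> active={}
Op 6: register job_G */11 -> active={job_G:*/11}
Op 7: register job_E */4 -> active={job_E:*/4, job_G:*/11}
Op 8: register job_E */19 -> active={job_E:*/19, job_G:*/11}
Op 9: register job_D */18 -> active={job_D:*/18, job_E:*/19, job_G:*/11}
  job_D: interval 18, next fire after T=62 is 72
  job_E: interval 19, next fire after T=62 is 76
  job_G: interval 11, next fire after T=62 is 66
Earliest fire time = 66 (job job_G)

Answer: 66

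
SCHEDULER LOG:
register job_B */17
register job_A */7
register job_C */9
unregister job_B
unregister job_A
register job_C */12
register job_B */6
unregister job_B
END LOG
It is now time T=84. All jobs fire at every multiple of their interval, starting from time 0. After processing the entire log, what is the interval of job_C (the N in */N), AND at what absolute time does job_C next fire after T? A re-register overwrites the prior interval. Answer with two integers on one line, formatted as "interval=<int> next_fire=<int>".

Op 1: register job_B */17 -> active={job_B:*/17}
Op 2: register job_A */7 -> active={job_A:*/7, job_B:*/17}
Op 3: register job_C */9 -> active={job_A:*/7, job_B:*/17, job_C:*/9}
Op 4: unregister job_B -> active={job_A:*/7, job_C:*/9}
Op 5: unregister job_A -> active={job_C:*/9}
Op 6: register job_C */12 -> active={job_C:*/12}
Op 7: register job_B */6 -> active={job_B:*/6, job_C:*/12}
Op 8: unregister job_B -> active={job_C:*/12}
Final interval of job_C = 12
Next fire of job_C after T=84: (84//12+1)*12 = 96

Answer: interval=12 next_fire=96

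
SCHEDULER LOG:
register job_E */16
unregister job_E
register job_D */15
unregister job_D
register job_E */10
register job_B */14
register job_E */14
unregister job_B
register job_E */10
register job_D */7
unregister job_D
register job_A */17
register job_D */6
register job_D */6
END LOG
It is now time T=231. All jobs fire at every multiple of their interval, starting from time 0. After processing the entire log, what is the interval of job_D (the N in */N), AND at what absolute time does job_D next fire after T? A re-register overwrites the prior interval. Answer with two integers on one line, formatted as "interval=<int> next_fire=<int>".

Op 1: register job_E */16 -> active={job_E:*/16}
Op 2: unregister job_E -> active={}
Op 3: register job_D */15 -> active={job_D:*/15}
Op 4: unregister job_D -> active={}
Op 5: register job_E */10 -> active={job_E:*/10}
Op 6: register job_B */14 -> active={job_B:*/14, job_E:*/10}
Op 7: register job_E */14 -> active={job_B:*/14, job_E:*/14}
Op 8: unregister job_B -> active={job_E:*/14}
Op 9: register job_E */10 -> active={job_E:*/10}
Op 10: register job_D */7 -> active={job_D:*/7, job_E:*/10}
Op 11: unregister job_D -> active={job_E:*/10}
Op 12: register job_A */17 -> active={job_A:*/17, job_E:*/10}
Op 13: register job_D */6 -> active={job_A:*/17, job_D:*/6, job_E:*/10}
Op 14: register job_D */6 -> active={job_A:*/17, job_D:*/6, job_E:*/10}
Final interval of job_D = 6
Next fire of job_D after T=231: (231//6+1)*6 = 234

Answer: interval=6 next_fire=234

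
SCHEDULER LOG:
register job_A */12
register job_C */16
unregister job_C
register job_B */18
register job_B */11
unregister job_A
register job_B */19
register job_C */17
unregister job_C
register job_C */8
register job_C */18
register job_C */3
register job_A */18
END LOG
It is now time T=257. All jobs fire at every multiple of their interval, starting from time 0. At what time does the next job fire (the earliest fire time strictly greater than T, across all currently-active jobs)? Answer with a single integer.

Answer: 258

Derivation:
Op 1: register job_A */12 -> active={job_A:*/12}
Op 2: register job_C */16 -> active={job_A:*/12, job_C:*/16}
Op 3: unregister job_C -> active={job_A:*/12}
Op 4: register job_B */18 -> active={job_A:*/12, job_B:*/18}
Op 5: register job_B */11 -> active={job_A:*/12, job_B:*/11}
Op 6: unregister job_A -> active={job_B:*/11}
Op 7: register job_B */19 -> active={job_B:*/19}
Op 8: register job_C */17 -> active={job_B:*/19, job_C:*/17}
Op 9: unregister job_C -> active={job_B:*/19}
Op 10: register job_C */8 -> active={job_B:*/19, job_C:*/8}
Op 11: register job_C */18 -> active={job_B:*/19, job_C:*/18}
Op 12: register job_C */3 -> active={job_B:*/19, job_C:*/3}
Op 13: register job_A */18 -> active={job_A:*/18, job_B:*/19, job_C:*/3}
  job_A: interval 18, next fire after T=257 is 270
  job_B: interval 19, next fire after T=257 is 266
  job_C: interval 3, next fire after T=257 is 258
Earliest fire time = 258 (job job_C)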